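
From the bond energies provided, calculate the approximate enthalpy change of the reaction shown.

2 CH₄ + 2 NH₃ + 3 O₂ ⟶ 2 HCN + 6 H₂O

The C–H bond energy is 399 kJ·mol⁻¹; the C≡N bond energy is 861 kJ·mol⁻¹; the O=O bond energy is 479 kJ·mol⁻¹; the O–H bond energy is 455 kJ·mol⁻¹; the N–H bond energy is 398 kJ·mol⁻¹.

Bonds broken (reactants):
  C–H: 8 × 399 = 3192
  N–H: 6 × 398 = 2388
  O=O: 3 × 479 = 1437
  Σ(broken) = 7017 kJ
Bonds formed (products):
  C≡N: 2 × 861 = 1722
  C–H: 2 × 399 = 798
  O–H: 12 × 455 = 5460
  Σ(formed) = 7980 kJ
ΔH = Σ(broken) − Σ(formed) = 7017 − 7980 = −963 kJ

ΔH ≈ −963 kJ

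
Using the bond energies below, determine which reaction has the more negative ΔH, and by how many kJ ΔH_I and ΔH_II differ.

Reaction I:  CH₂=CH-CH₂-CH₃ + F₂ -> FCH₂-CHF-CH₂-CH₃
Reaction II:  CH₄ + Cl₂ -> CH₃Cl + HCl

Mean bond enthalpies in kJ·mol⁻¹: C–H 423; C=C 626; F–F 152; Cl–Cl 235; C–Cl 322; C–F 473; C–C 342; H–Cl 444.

Reaction I:
  Bonds broken (reactants):
    C–C: 2 × 342 = 684
    C–H: 8 × 423 = 3384
    C=C: 1 × 626 = 626
    F–F: 1 × 152 = 152
    Σ(broken) = 4846 kJ
  Bonds formed (products):
    C–C: 3 × 342 = 1026
    C–F: 2 × 473 = 946
    C–H: 8 × 423 = 3384
    Σ(formed) = 5356 kJ
  ΔH_I = 4846 − 5356 = −510 kJ
Reaction II:
  Bonds broken (reactants):
    C–H: 4 × 423 = 1692
    Cl–Cl: 1 × 235 = 235
    Σ(broken) = 1927 kJ
  Bonds formed (products):
    C–Cl: 1 × 322 = 322
    C–H: 3 × 423 = 1269
    H–Cl: 1 × 444 = 444
    Σ(formed) = 2035 kJ
  ΔH_II = 1927 − 2035 = −108 kJ
ΔH_I − ΔH_II = −402 kJ, so reaction I has the more negative ΔH; |ΔH_I − ΔH_II| = 402 kJ.

Reaction I, by 402 kJ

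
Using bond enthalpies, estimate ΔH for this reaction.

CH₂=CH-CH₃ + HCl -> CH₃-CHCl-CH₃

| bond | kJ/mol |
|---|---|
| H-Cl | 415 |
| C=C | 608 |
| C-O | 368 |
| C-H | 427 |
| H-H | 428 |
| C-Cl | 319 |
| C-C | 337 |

ΔH ≈ −60 kJ

Bonds broken (reactants):
  C-C: 1 × 337 = 337
  C-H: 6 × 427 = 2562
  C=C: 1 × 608 = 608
  H-Cl: 1 × 415 = 415
  Σ(broken) = 3922 kJ
Bonds formed (products):
  C-C: 2 × 337 = 674
  C-Cl: 1 × 319 = 319
  C-H: 7 × 427 = 2989
  Σ(formed) = 3982 kJ
ΔH = Σ(broken) − Σ(formed) = 3922 − 3982 = −60 kJ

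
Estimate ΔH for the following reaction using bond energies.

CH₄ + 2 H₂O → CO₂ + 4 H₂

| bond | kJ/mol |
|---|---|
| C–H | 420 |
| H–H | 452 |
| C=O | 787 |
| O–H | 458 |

Bonds broken (reactants):
  C–H: 4 × 420 = 1680
  O–H: 4 × 458 = 1832
  Σ(broken) = 3512 kJ
Bonds formed (products):
  C=O: 2 × 787 = 1574
  H–H: 4 × 452 = 1808
  Σ(formed) = 3382 kJ
ΔH = Σ(broken) − Σ(formed) = 3512 − 3382 = +130 kJ

ΔH ≈ +130 kJ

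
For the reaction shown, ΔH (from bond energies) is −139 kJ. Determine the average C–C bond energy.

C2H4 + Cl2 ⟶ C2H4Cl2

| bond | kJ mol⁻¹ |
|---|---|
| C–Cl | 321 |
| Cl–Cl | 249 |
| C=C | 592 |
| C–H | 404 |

Let D be the C–C bond energy.
Σ(broken) = 4×404 + 1×592 + 1×249 = 2457
Σ(formed) = 1×D + 2×321 + 4×404 = 2258 + D
ΔH = Σ(broken) − Σ(formed) = (2457) − (2258 + D) = +199 − D
Setting this equal to −139 kJ gives D = 338 kJ/mol.

D(C–C) ≈ 338 kJ/mol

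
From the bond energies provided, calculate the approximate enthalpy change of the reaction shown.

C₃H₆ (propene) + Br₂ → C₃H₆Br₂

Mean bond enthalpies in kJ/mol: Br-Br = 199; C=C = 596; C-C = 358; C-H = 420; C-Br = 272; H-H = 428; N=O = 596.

Bonds broken (reactants):
  Br-Br: 1 × 199 = 199
  C-C: 1 × 358 = 358
  C-H: 6 × 420 = 2520
  C=C: 1 × 596 = 596
  Σ(broken) = 3673 kJ
Bonds formed (products):
  C-Br: 2 × 272 = 544
  C-C: 2 × 358 = 716
  C-H: 6 × 420 = 2520
  Σ(formed) = 3780 kJ
ΔH = Σ(broken) − Σ(formed) = 3673 − 3780 = −107 kJ

ΔH ≈ −107 kJ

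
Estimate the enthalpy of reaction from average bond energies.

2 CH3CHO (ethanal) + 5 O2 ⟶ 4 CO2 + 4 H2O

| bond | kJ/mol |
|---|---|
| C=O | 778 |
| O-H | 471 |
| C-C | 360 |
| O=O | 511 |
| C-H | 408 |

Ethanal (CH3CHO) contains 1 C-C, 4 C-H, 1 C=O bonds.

ΔH ≈ −1897 kJ

Bonds broken (reactants):
  C-C: 2 × 360 = 720
  C-H: 8 × 408 = 3264
  C=O: 2 × 778 = 1556
  O=O: 5 × 511 = 2555
  Σ(broken) = 8095 kJ
Bonds formed (products):
  C=O: 8 × 778 = 6224
  O-H: 8 × 471 = 3768
  Σ(formed) = 9992 kJ
ΔH = Σ(broken) − Σ(formed) = 8095 − 9992 = −1897 kJ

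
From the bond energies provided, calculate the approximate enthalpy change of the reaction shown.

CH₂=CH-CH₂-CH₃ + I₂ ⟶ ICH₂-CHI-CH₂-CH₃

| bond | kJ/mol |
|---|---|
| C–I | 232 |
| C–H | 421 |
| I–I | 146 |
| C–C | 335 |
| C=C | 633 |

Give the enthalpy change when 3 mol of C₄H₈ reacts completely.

Bonds broken (reactants):
  C–C: 2 × 335 = 670
  C–H: 8 × 421 = 3368
  C=C: 1 × 633 = 633
  I–I: 1 × 146 = 146
  Σ(broken) = 4817 kJ
Bonds formed (products):
  C–C: 3 × 335 = 1005
  C–H: 8 × 421 = 3368
  C–I: 2 × 232 = 464
  Σ(formed) = 4837 kJ
ΔH = Σ(broken) − Σ(formed) = 4817 − 4837 = −20 kJ
For 3× the reaction as written: 3 × (−20) = −60 kJ

ΔH = −60 kJ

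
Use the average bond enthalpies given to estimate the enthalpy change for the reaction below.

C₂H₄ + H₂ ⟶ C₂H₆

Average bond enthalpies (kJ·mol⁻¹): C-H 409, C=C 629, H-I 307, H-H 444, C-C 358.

ΔH ≈ −103 kJ

Bonds broken (reactants):
  C-H: 4 × 409 = 1636
  C=C: 1 × 629 = 629
  H-H: 1 × 444 = 444
  Σ(broken) = 2709 kJ
Bonds formed (products):
  C-C: 1 × 358 = 358
  C-H: 6 × 409 = 2454
  Σ(formed) = 2812 kJ
ΔH = Σ(broken) − Σ(formed) = 2709 − 2812 = −103 kJ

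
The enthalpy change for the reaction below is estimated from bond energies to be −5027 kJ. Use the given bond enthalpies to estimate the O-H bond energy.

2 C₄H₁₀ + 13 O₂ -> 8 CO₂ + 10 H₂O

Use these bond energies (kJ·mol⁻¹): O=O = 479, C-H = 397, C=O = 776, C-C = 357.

D(O-H) ≈ 446 kJ/mol

Let D be the O-H bond energy.
Σ(broken) = 6×357 + 20×397 + 13×479 = 16309
Σ(formed) = 16×776 + 20×D = 12416 + 20D
ΔH = Σ(broken) − Σ(formed) = (16309) − (12416 + 20D) = +3893 − 20D
Setting this equal to −5027 kJ gives 20D = 8920, so D = 446 kJ/mol.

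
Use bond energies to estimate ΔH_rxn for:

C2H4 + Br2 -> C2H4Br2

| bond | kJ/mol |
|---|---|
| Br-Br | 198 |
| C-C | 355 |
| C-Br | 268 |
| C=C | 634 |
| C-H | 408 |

ΔH ≈ −59 kJ

Bonds broken (reactants):
  Br-Br: 1 × 198 = 198
  C-H: 4 × 408 = 1632
  C=C: 1 × 634 = 634
  Σ(broken) = 2464 kJ
Bonds formed (products):
  C-Br: 2 × 268 = 536
  C-C: 1 × 355 = 355
  C-H: 4 × 408 = 1632
  Σ(formed) = 2523 kJ
ΔH = Σ(broken) − Σ(formed) = 2464 − 2523 = −59 kJ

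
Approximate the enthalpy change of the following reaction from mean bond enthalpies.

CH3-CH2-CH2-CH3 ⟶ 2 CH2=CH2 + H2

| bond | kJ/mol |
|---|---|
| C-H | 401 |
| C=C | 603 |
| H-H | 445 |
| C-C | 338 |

Bonds broken (reactants):
  C-C: 3 × 338 = 1014
  C-H: 10 × 401 = 4010
  Σ(broken) = 5024 kJ
Bonds formed (products):
  C-H: 8 × 401 = 3208
  C=C: 2 × 603 = 1206
  H-H: 1 × 445 = 445
  Σ(formed) = 4859 kJ
ΔH = Σ(broken) − Σ(formed) = 5024 − 4859 = +165 kJ

ΔH ≈ +165 kJ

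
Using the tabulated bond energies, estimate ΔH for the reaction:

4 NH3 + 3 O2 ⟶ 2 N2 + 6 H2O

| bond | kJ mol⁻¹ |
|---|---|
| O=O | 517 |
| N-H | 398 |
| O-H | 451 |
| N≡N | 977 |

Bonds broken (reactants):
  N-H: 12 × 398 = 4776
  O=O: 3 × 517 = 1551
  Σ(broken) = 6327 kJ
Bonds formed (products):
  N≡N: 2 × 977 = 1954
  O-H: 12 × 451 = 5412
  Σ(formed) = 7366 kJ
ΔH = Σ(broken) − Σ(formed) = 6327 − 7366 = −1039 kJ

ΔH ≈ −1039 kJ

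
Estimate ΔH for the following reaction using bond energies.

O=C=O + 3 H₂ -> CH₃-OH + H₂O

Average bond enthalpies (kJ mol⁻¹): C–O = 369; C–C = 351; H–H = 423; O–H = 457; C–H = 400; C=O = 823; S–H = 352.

Bonds broken (reactants):
  C=O: 2 × 823 = 1646
  H–H: 3 × 423 = 1269
  Σ(broken) = 2915 kJ
Bonds formed (products):
  C–H: 3 × 400 = 1200
  C–O: 1 × 369 = 369
  O–H: 3 × 457 = 1371
  Σ(formed) = 2940 kJ
ΔH = Σ(broken) − Σ(formed) = 2915 − 2940 = −25 kJ

ΔH ≈ −25 kJ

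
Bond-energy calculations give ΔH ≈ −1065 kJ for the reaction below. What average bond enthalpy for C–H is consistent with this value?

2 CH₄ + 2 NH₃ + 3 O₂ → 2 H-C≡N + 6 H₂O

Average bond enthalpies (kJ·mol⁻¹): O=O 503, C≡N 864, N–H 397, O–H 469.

D(C–H) ≈ 400 kJ/mol

Let D be the C–H bond energy.
Σ(broken) = 8×D + 6×397 + 3×503 = 3891 + 8D
Σ(formed) = 2×864 + 2×D + 12×469 = 7356 + 2D
ΔH = Σ(broken) − Σ(formed) = (3891 + 8D) − (7356 + 2D) = −3465 + 6D
Setting this equal to −1065 kJ gives 6D = 2400, so D = 400 kJ/mol.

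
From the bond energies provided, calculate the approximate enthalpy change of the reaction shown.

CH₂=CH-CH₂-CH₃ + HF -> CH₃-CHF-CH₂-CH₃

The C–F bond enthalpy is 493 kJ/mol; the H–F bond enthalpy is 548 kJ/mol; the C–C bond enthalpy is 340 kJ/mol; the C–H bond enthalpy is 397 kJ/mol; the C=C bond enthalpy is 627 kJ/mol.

ΔH ≈ −55 kJ

Bonds broken (reactants):
  C–C: 2 × 340 = 680
  C–H: 8 × 397 = 3176
  C=C: 1 × 627 = 627
  H–F: 1 × 548 = 548
  Σ(broken) = 5031 kJ
Bonds formed (products):
  C–C: 3 × 340 = 1020
  C–F: 1 × 493 = 493
  C–H: 9 × 397 = 3573
  Σ(formed) = 5086 kJ
ΔH = Σ(broken) − Σ(formed) = 5031 − 5086 = −55 kJ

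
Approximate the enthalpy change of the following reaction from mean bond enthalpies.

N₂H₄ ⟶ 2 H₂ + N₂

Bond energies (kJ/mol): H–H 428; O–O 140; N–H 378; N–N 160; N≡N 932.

Bonds broken (reactants):
  N–H: 4 × 378 = 1512
  N–N: 1 × 160 = 160
  Σ(broken) = 1672 kJ
Bonds formed (products):
  H–H: 2 × 428 = 856
  N≡N: 1 × 932 = 932
  Σ(formed) = 1788 kJ
ΔH = Σ(broken) − Σ(formed) = 1672 − 1788 = −116 kJ

ΔH ≈ −116 kJ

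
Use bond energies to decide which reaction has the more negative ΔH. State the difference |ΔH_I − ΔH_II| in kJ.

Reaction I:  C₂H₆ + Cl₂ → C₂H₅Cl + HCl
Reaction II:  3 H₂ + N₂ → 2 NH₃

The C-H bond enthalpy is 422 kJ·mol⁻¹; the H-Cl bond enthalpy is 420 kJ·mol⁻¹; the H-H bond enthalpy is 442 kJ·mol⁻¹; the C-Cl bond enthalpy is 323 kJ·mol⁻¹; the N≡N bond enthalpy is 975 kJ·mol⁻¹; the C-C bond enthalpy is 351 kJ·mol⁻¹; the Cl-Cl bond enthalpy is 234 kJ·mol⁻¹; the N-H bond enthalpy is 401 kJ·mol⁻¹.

Reaction II, by 18 kJ

Reaction I:
  Bonds broken (reactants):
    C-C: 1 × 351 = 351
    C-H: 6 × 422 = 2532
    Cl-Cl: 1 × 234 = 234
    Σ(broken) = 3117 kJ
  Bonds formed (products):
    C-C: 1 × 351 = 351
    C-Cl: 1 × 323 = 323
    C-H: 5 × 422 = 2110
    H-Cl: 1 × 420 = 420
    Σ(formed) = 3204 kJ
  ΔH_I = 3117 − 3204 = −87 kJ
Reaction II:
  Bonds broken (reactants):
    H-H: 3 × 442 = 1326
    N≡N: 1 × 975 = 975
    Σ(broken) = 2301 kJ
  Bonds formed (products):
    N-H: 6 × 401 = 2406
    Σ(formed) = 2406 kJ
  ΔH_II = 2301 − 2406 = −105 kJ
ΔH_I − ΔH_II = +18 kJ, so reaction II has the more negative ΔH; |ΔH_I − ΔH_II| = 18 kJ.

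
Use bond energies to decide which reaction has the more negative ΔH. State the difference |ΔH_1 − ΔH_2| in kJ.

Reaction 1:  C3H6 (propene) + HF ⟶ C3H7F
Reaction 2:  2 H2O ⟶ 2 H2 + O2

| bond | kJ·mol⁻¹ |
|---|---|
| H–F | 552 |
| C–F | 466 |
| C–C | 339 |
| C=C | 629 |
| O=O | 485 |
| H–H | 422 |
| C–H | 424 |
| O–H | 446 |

Reaction 1, by 503 kJ

Reaction 1:
  Bonds broken (reactants):
    C–C: 1 × 339 = 339
    C–H: 6 × 424 = 2544
    C=C: 1 × 629 = 629
    H–F: 1 × 552 = 552
    Σ(broken) = 4064 kJ
  Bonds formed (products):
    C–C: 2 × 339 = 678
    C–F: 1 × 466 = 466
    C–H: 7 × 424 = 2968
    Σ(formed) = 4112 kJ
  ΔH_1 = 4064 − 4112 = −48 kJ
Reaction 2:
  Bonds broken (reactants):
    O–H: 4 × 446 = 1784
    Σ(broken) = 1784 kJ
  Bonds formed (products):
    H–H: 2 × 422 = 844
    O=O: 1 × 485 = 485
    Σ(formed) = 1329 kJ
  ΔH_2 = 1784 − 1329 = +455 kJ
ΔH_1 − ΔH_2 = −503 kJ, so reaction 1 has the more negative ΔH; |ΔH_1 − ΔH_2| = 503 kJ.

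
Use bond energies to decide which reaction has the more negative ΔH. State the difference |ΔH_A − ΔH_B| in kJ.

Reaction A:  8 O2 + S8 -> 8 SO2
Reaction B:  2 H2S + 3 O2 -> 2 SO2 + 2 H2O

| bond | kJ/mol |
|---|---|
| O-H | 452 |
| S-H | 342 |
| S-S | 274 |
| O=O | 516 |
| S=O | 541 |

Reaction A, by 1280 kJ

Reaction A:
  Bonds broken (reactants):
    O=O: 8 × 516 = 4128
    S-S: 8 × 274 = 2192
    Σ(broken) = 6320 kJ
  Bonds formed (products):
    S=O: 16 × 541 = 8656
    Σ(formed) = 8656 kJ
  ΔH_A = 6320 − 8656 = −2336 kJ
Reaction B:
  Bonds broken (reactants):
    O=O: 3 × 516 = 1548
    S-H: 4 × 342 = 1368
    Σ(broken) = 2916 kJ
  Bonds formed (products):
    O-H: 4 × 452 = 1808
    S=O: 4 × 541 = 2164
    Σ(formed) = 3972 kJ
  ΔH_B = 2916 − 3972 = −1056 kJ
ΔH_A − ΔH_B = −1280 kJ, so reaction A has the more negative ΔH; |ΔH_A − ΔH_B| = 1280 kJ.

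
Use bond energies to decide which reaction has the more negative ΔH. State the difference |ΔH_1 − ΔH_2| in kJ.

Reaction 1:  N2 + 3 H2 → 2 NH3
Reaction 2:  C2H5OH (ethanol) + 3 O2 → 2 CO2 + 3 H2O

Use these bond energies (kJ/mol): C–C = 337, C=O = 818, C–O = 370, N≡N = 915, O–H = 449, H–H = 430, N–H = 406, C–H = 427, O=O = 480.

Reaction 1:
  Bonds broken (reactants):
    H–H: 3 × 430 = 1290
    N≡N: 1 × 915 = 915
    Σ(broken) = 2205 kJ
  Bonds formed (products):
    N–H: 6 × 406 = 2436
    Σ(formed) = 2436 kJ
  ΔH_1 = 2205 − 2436 = −231 kJ
Reaction 2:
  Bonds broken (reactants):
    C–C: 1 × 337 = 337
    C–H: 5 × 427 = 2135
    C–O: 1 × 370 = 370
    O–H: 1 × 449 = 449
    O=O: 3 × 480 = 1440
    Σ(broken) = 4731 kJ
  Bonds formed (products):
    C=O: 4 × 818 = 3272
    O–H: 6 × 449 = 2694
    Σ(formed) = 5966 kJ
  ΔH_2 = 4731 − 5966 = −1235 kJ
ΔH_1 − ΔH_2 = +1004 kJ, so reaction 2 has the more negative ΔH; |ΔH_1 − ΔH_2| = 1004 kJ.

Reaction 2, by 1004 kJ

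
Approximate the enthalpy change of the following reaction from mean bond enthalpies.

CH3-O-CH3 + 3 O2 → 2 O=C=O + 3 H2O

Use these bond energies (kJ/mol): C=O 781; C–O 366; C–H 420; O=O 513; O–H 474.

ΔH ≈ −1177 kJ

Bonds broken (reactants):
  C–H: 6 × 420 = 2520
  C–O: 2 × 366 = 732
  O=O: 3 × 513 = 1539
  Σ(broken) = 4791 kJ
Bonds formed (products):
  C=O: 4 × 781 = 3124
  O–H: 6 × 474 = 2844
  Σ(formed) = 5968 kJ
ΔH = Σ(broken) − Σ(formed) = 4791 − 5968 = −1177 kJ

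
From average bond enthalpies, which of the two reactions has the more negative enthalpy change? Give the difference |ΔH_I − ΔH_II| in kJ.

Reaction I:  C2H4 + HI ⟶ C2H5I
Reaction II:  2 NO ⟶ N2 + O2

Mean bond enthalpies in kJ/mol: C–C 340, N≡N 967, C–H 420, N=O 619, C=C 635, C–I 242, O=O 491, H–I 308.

Reaction I:
  Bonds broken (reactants):
    C–H: 4 × 420 = 1680
    C=C: 1 × 635 = 635
    H–I: 1 × 308 = 308
    Σ(broken) = 2623 kJ
  Bonds formed (products):
    C–C: 1 × 340 = 340
    C–H: 5 × 420 = 2100
    C–I: 1 × 242 = 242
    Σ(formed) = 2682 kJ
  ΔH_I = 2623 − 2682 = −59 kJ
Reaction II:
  Bonds broken (reactants):
    N=O: 2 × 619 = 1238
    Σ(broken) = 1238 kJ
  Bonds formed (products):
    N≡N: 1 × 967 = 967
    O=O: 1 × 491 = 491
    Σ(formed) = 1458 kJ
  ΔH_II = 1238 − 1458 = −220 kJ
ΔH_I − ΔH_II = +161 kJ, so reaction II has the more negative ΔH; |ΔH_I − ΔH_II| = 161 kJ.

Reaction II, by 161 kJ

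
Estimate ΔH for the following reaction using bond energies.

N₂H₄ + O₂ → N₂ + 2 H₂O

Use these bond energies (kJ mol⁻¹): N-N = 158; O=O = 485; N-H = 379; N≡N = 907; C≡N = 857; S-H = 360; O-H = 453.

ΔH ≈ −560 kJ

Bonds broken (reactants):
  N-H: 4 × 379 = 1516
  N-N: 1 × 158 = 158
  O=O: 1 × 485 = 485
  Σ(broken) = 2159 kJ
Bonds formed (products):
  N≡N: 1 × 907 = 907
  O-H: 4 × 453 = 1812
  Σ(formed) = 2719 kJ
ΔH = Σ(broken) − Σ(formed) = 2159 − 2719 = −560 kJ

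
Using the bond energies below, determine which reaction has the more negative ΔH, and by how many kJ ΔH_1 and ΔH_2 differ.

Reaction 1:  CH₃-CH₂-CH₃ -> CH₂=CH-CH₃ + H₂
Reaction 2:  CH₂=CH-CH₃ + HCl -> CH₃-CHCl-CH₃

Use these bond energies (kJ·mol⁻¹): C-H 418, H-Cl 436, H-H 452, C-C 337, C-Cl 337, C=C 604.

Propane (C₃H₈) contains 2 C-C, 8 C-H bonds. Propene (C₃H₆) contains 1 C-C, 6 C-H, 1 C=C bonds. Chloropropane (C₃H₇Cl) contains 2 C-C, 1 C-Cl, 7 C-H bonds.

Reaction 2, by 169 kJ

Reaction 1:
  Bonds broken (reactants):
    C-C: 2 × 337 = 674
    C-H: 8 × 418 = 3344
    Σ(broken) = 4018 kJ
  Bonds formed (products):
    C-C: 1 × 337 = 337
    C-H: 6 × 418 = 2508
    C=C: 1 × 604 = 604
    H-H: 1 × 452 = 452
    Σ(formed) = 3901 kJ
  ΔH_1 = 4018 − 3901 = +117 kJ
Reaction 2:
  Bonds broken (reactants):
    C-C: 1 × 337 = 337
    C-H: 6 × 418 = 2508
    C=C: 1 × 604 = 604
    H-Cl: 1 × 436 = 436
    Σ(broken) = 3885 kJ
  Bonds formed (products):
    C-C: 2 × 337 = 674
    C-Cl: 1 × 337 = 337
    C-H: 7 × 418 = 2926
    Σ(formed) = 3937 kJ
  ΔH_2 = 3885 − 3937 = −52 kJ
ΔH_1 − ΔH_2 = +169 kJ, so reaction 2 has the more negative ΔH; |ΔH_1 − ΔH_2| = 169 kJ.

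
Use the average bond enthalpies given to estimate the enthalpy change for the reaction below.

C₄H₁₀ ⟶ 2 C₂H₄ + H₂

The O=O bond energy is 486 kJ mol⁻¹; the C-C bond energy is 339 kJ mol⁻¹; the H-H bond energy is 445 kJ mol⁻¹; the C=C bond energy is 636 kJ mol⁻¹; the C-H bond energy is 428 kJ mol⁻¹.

Bonds broken (reactants):
  C-C: 3 × 339 = 1017
  C-H: 10 × 428 = 4280
  Σ(broken) = 5297 kJ
Bonds formed (products):
  C-H: 8 × 428 = 3424
  C=C: 2 × 636 = 1272
  H-H: 1 × 445 = 445
  Σ(formed) = 5141 kJ
ΔH = Σ(broken) − Σ(formed) = 5297 − 5141 = +156 kJ

ΔH ≈ +156 kJ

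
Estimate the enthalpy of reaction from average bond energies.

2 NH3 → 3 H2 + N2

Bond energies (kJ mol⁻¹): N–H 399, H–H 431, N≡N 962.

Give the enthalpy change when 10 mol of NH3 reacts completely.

Bonds broken (reactants):
  N–H: 6 × 399 = 2394
  Σ(broken) = 2394 kJ
Bonds formed (products):
  H–H: 3 × 431 = 1293
  N≡N: 1 × 962 = 962
  Σ(formed) = 2255 kJ
ΔH = Σ(broken) − Σ(formed) = 2394 − 2255 = +139 kJ
For 5× the reaction as written: 5 × (+139) = +695 kJ

ΔH = +695 kJ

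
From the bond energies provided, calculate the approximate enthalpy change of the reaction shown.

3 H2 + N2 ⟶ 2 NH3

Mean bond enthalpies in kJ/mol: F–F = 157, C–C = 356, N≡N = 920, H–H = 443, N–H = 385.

Bonds broken (reactants):
  H–H: 3 × 443 = 1329
  N≡N: 1 × 920 = 920
  Σ(broken) = 2249 kJ
Bonds formed (products):
  N–H: 6 × 385 = 2310
  Σ(formed) = 2310 kJ
ΔH = Σ(broken) − Σ(formed) = 2249 − 2310 = −61 kJ

ΔH ≈ −61 kJ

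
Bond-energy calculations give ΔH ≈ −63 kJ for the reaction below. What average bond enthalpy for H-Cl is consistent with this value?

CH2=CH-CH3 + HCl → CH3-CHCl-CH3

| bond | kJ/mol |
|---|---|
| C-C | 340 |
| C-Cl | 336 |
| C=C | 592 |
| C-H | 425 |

Let D be the H-Cl bond energy.
Σ(broken) = 1×340 + 6×425 + 1×592 + 1×D = 3482 + D
Σ(formed) = 2×340 + 1×336 + 7×425 = 3991
ΔH = Σ(broken) − Σ(formed) = (3482 + D) − (3991) = −509 + D
Setting this equal to −63 kJ gives D = 446 kJ/mol.

D(H-Cl) ≈ 446 kJ/mol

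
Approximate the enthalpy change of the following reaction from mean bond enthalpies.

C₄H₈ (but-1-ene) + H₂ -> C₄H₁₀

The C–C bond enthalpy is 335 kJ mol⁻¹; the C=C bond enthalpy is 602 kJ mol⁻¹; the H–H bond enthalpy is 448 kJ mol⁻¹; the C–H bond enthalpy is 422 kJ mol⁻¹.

Bonds broken (reactants):
  C–C: 2 × 335 = 670
  C–H: 8 × 422 = 3376
  C=C: 1 × 602 = 602
  H–H: 1 × 448 = 448
  Σ(broken) = 5096 kJ
Bonds formed (products):
  C–C: 3 × 335 = 1005
  C–H: 10 × 422 = 4220
  Σ(formed) = 5225 kJ
ΔH = Σ(broken) − Σ(formed) = 5096 − 5225 = −129 kJ

ΔH ≈ −129 kJ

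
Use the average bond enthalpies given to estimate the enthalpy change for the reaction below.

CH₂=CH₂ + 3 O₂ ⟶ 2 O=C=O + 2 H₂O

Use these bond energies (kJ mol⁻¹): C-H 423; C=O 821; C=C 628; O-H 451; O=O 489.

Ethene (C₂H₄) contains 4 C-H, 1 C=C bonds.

Bonds broken (reactants):
  C-H: 4 × 423 = 1692
  C=C: 1 × 628 = 628
  O=O: 3 × 489 = 1467
  Σ(broken) = 3787 kJ
Bonds formed (products):
  C=O: 4 × 821 = 3284
  O-H: 4 × 451 = 1804
  Σ(formed) = 5088 kJ
ΔH = Σ(broken) − Σ(formed) = 3787 − 5088 = −1301 kJ

ΔH ≈ −1301 kJ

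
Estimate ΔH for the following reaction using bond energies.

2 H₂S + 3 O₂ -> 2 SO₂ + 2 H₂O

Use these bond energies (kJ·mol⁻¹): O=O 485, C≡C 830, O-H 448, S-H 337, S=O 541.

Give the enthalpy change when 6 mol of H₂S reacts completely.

Bonds broken (reactants):
  O=O: 3 × 485 = 1455
  S-H: 4 × 337 = 1348
  Σ(broken) = 2803 kJ
Bonds formed (products):
  O-H: 4 × 448 = 1792
  S=O: 4 × 541 = 2164
  Σ(formed) = 3956 kJ
ΔH = Σ(broken) − Σ(formed) = 2803 − 3956 = −1153 kJ
For 3× the reaction as written: 3 × (−1153) = −3459 kJ

ΔH = −3459 kJ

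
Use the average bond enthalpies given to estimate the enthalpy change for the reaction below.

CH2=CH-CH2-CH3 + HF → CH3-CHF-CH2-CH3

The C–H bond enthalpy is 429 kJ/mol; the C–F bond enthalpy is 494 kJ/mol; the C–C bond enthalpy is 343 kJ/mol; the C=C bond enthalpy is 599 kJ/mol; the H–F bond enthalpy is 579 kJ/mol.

Bonds broken (reactants):
  C–C: 2 × 343 = 686
  C–H: 8 × 429 = 3432
  C=C: 1 × 599 = 599
  H–F: 1 × 579 = 579
  Σ(broken) = 5296 kJ
Bonds formed (products):
  C–C: 3 × 343 = 1029
  C–F: 1 × 494 = 494
  C–H: 9 × 429 = 3861
  Σ(formed) = 5384 kJ
ΔH = Σ(broken) − Σ(formed) = 5296 − 5384 = −88 kJ

ΔH ≈ −88 kJ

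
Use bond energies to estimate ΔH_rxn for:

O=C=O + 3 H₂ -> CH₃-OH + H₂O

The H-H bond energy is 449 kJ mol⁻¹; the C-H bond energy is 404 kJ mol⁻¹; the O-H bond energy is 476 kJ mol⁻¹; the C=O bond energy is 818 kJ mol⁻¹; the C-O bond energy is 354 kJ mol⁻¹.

ΔH ≈ −11 kJ

Bonds broken (reactants):
  C=O: 2 × 818 = 1636
  H-H: 3 × 449 = 1347
  Σ(broken) = 2983 kJ
Bonds formed (products):
  C-H: 3 × 404 = 1212
  C-O: 1 × 354 = 354
  O-H: 3 × 476 = 1428
  Σ(formed) = 2994 kJ
ΔH = Σ(broken) − Σ(formed) = 2983 − 2994 = −11 kJ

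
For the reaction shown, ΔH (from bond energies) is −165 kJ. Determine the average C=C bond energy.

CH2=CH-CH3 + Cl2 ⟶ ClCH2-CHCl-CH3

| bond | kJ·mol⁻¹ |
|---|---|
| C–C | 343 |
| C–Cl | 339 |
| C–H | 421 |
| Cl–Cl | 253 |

Let D be the C=C bond energy.
Σ(broken) = 1×343 + 6×421 + 1×D + 1×253 = 3122 + D
Σ(formed) = 2×343 + 2×339 + 6×421 = 3890
ΔH = Σ(broken) − Σ(formed) = (3122 + D) − (3890) = −768 + D
Setting this equal to −165 kJ gives D = 603 kJ/mol.

D(C=C) ≈ 603 kJ/mol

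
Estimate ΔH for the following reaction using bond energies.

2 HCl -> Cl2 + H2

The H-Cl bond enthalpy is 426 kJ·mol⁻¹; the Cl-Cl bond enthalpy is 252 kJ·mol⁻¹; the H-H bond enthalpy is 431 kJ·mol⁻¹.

ΔH ≈ +169 kJ

Bonds broken (reactants):
  H-Cl: 2 × 426 = 852
  Σ(broken) = 852 kJ
Bonds formed (products):
  Cl-Cl: 1 × 252 = 252
  H-H: 1 × 431 = 431
  Σ(formed) = 683 kJ
ΔH = Σ(broken) − Σ(formed) = 852 − 683 = +169 kJ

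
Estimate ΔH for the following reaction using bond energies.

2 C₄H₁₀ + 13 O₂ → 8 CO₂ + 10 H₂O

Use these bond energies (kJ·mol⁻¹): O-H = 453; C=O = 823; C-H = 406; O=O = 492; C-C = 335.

ΔH ≈ −5702 kJ

Bonds broken (reactants):
  C-C: 6 × 335 = 2010
  C-H: 20 × 406 = 8120
  O=O: 13 × 492 = 6396
  Σ(broken) = 16526 kJ
Bonds formed (products):
  C=O: 16 × 823 = 13168
  O-H: 20 × 453 = 9060
  Σ(formed) = 22228 kJ
ΔH = Σ(broken) − Σ(formed) = 16526 − 22228 = −5702 kJ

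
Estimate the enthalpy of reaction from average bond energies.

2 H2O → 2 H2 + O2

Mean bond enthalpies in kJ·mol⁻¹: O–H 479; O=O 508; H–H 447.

ΔH ≈ +514 kJ

Bonds broken (reactants):
  O–H: 4 × 479 = 1916
  Σ(broken) = 1916 kJ
Bonds formed (products):
  H–H: 2 × 447 = 894
  O=O: 1 × 508 = 508
  Σ(formed) = 1402 kJ
ΔH = Σ(broken) − Σ(formed) = 1916 − 1402 = +514 kJ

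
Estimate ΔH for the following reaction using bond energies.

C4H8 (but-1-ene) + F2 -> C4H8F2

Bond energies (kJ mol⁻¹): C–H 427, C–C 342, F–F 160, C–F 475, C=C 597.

ΔH ≈ −535 kJ

Bonds broken (reactants):
  C–C: 2 × 342 = 684
  C–H: 8 × 427 = 3416
  C=C: 1 × 597 = 597
  F–F: 1 × 160 = 160
  Σ(broken) = 4857 kJ
Bonds formed (products):
  C–C: 3 × 342 = 1026
  C–F: 2 × 475 = 950
  C–H: 8 × 427 = 3416
  Σ(formed) = 5392 kJ
ΔH = Σ(broken) − Σ(formed) = 4857 − 5392 = −535 kJ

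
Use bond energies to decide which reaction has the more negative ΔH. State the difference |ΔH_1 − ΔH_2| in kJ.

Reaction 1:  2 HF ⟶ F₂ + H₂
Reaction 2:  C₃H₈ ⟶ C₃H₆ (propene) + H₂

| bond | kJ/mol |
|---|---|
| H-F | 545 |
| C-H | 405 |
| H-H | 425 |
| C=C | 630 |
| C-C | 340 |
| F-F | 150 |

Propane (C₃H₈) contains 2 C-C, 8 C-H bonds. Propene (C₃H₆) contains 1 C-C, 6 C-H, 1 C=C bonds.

Reaction 1:
  Bonds broken (reactants):
    H-F: 2 × 545 = 1090
    Σ(broken) = 1090 kJ
  Bonds formed (products):
    F-F: 1 × 150 = 150
    H-H: 1 × 425 = 425
    Σ(formed) = 575 kJ
  ΔH_1 = 1090 − 575 = +515 kJ
Reaction 2:
  Bonds broken (reactants):
    C-C: 2 × 340 = 680
    C-H: 8 × 405 = 3240
    Σ(broken) = 3920 kJ
  Bonds formed (products):
    C-C: 1 × 340 = 340
    C-H: 6 × 405 = 2430
    C=C: 1 × 630 = 630
    H-H: 1 × 425 = 425
    Σ(formed) = 3825 kJ
  ΔH_2 = 3920 − 3825 = +95 kJ
ΔH_1 − ΔH_2 = +420 kJ, so reaction 2 has the more negative ΔH; |ΔH_1 − ΔH_2| = 420 kJ.

Reaction 2, by 420 kJ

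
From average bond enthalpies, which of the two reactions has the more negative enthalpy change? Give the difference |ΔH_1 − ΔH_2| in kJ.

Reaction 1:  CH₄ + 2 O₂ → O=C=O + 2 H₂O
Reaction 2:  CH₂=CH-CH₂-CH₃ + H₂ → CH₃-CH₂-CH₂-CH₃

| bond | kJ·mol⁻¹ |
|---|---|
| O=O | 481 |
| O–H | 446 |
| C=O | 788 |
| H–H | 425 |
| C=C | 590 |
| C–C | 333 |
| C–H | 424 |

Reaction 1:
  Bonds broken (reactants):
    C–H: 4 × 424 = 1696
    O=O: 2 × 481 = 962
    Σ(broken) = 2658 kJ
  Bonds formed (products):
    C=O: 2 × 788 = 1576
    O–H: 4 × 446 = 1784
    Σ(formed) = 3360 kJ
  ΔH_1 = 2658 − 3360 = −702 kJ
Reaction 2:
  Bonds broken (reactants):
    C–C: 2 × 333 = 666
    C–H: 8 × 424 = 3392
    C=C: 1 × 590 = 590
    H–H: 1 × 425 = 425
    Σ(broken) = 5073 kJ
  Bonds formed (products):
    C–C: 3 × 333 = 999
    C–H: 10 × 424 = 4240
    Σ(formed) = 5239 kJ
  ΔH_2 = 5073 − 5239 = −166 kJ
ΔH_1 − ΔH_2 = −536 kJ, so reaction 1 has the more negative ΔH; |ΔH_1 − ΔH_2| = 536 kJ.

Reaction 1, by 536 kJ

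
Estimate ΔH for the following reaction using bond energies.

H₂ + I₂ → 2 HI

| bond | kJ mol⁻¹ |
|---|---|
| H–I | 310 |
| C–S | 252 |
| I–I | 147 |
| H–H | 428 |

ΔH ≈ −45 kJ

Bonds broken (reactants):
  H–H: 1 × 428 = 428
  I–I: 1 × 147 = 147
  Σ(broken) = 575 kJ
Bonds formed (products):
  H–I: 2 × 310 = 620
  Σ(formed) = 620 kJ
ΔH = Σ(broken) − Σ(formed) = 575 − 620 = −45 kJ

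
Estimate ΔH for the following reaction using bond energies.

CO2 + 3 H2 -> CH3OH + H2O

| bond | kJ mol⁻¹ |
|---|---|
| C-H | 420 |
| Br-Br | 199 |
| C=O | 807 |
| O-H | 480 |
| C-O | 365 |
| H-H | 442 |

Bonds broken (reactants):
  C=O: 2 × 807 = 1614
  H-H: 3 × 442 = 1326
  Σ(broken) = 2940 kJ
Bonds formed (products):
  C-H: 3 × 420 = 1260
  C-O: 1 × 365 = 365
  O-H: 3 × 480 = 1440
  Σ(formed) = 3065 kJ
ΔH = Σ(broken) − Σ(formed) = 2940 − 3065 = −125 kJ

ΔH ≈ −125 kJ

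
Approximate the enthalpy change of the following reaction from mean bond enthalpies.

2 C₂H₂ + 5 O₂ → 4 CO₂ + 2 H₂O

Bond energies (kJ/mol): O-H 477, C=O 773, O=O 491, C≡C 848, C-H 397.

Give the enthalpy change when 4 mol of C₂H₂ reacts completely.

Bonds broken (reactants):
  C≡C: 2 × 848 = 1696
  C-H: 4 × 397 = 1588
  O=O: 5 × 491 = 2455
  Σ(broken) = 5739 kJ
Bonds formed (products):
  C=O: 8 × 773 = 6184
  O-H: 4 × 477 = 1908
  Σ(formed) = 8092 kJ
ΔH = Σ(broken) − Σ(formed) = 5739 − 8092 = −2353 kJ
For 2× the reaction as written: 2 × (−2353) = −4706 kJ

ΔH = −4706 kJ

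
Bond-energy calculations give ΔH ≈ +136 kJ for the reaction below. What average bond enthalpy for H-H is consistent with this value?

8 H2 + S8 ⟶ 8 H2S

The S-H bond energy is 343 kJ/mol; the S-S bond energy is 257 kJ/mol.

Let D be the H-H bond energy.
Σ(broken) = 8×D + 8×257 = 2056 + 8D
Σ(formed) = 16×343 = 5488
ΔH = Σ(broken) − Σ(formed) = (2056 + 8D) − (5488) = −3432 + 8D
Setting this equal to +136 kJ gives 8D = 3568, so D = 446 kJ/mol.

D(H-H) ≈ 446 kJ/mol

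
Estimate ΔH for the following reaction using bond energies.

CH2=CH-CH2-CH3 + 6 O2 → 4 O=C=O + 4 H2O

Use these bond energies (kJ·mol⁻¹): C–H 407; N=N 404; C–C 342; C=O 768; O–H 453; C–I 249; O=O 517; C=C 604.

ΔH ≈ −2122 kJ

Bonds broken (reactants):
  C–C: 2 × 342 = 684
  C–H: 8 × 407 = 3256
  C=C: 1 × 604 = 604
  O=O: 6 × 517 = 3102
  Σ(broken) = 7646 kJ
Bonds formed (products):
  C=O: 8 × 768 = 6144
  O–H: 8 × 453 = 3624
  Σ(formed) = 9768 kJ
ΔH = Σ(broken) − Σ(formed) = 7646 − 9768 = −2122 kJ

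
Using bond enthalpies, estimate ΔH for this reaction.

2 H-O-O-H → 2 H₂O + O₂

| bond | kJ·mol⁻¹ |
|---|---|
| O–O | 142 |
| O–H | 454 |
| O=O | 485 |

Bonds broken (reactants):
  O–H: 4 × 454 = 1816
  O–O: 2 × 142 = 284
  Σ(broken) = 2100 kJ
Bonds formed (products):
  O–H: 4 × 454 = 1816
  O=O: 1 × 485 = 485
  Σ(formed) = 2301 kJ
ΔH = Σ(broken) − Σ(formed) = 2100 − 2301 = −201 kJ

ΔH ≈ −201 kJ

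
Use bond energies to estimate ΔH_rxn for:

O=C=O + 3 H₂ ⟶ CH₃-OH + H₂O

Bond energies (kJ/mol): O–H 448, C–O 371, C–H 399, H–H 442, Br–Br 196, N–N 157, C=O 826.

ΔH ≈ +66 kJ

Bonds broken (reactants):
  C=O: 2 × 826 = 1652
  H–H: 3 × 442 = 1326
  Σ(broken) = 2978 kJ
Bonds formed (products):
  C–H: 3 × 399 = 1197
  C–O: 1 × 371 = 371
  O–H: 3 × 448 = 1344
  Σ(formed) = 2912 kJ
ΔH = Σ(broken) − Σ(formed) = 2978 − 2912 = +66 kJ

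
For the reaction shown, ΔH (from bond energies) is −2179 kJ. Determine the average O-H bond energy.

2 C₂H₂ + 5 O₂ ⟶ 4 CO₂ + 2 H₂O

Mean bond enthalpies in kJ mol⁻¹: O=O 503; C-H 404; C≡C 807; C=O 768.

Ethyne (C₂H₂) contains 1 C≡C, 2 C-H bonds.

D(O-H) ≈ 445 kJ/mol

Let D be the O-H bond energy.
Σ(broken) = 2×807 + 4×404 + 5×503 = 5745
Σ(formed) = 8×768 + 4×D = 6144 + 4D
ΔH = Σ(broken) − Σ(formed) = (5745) − (6144 + 4D) = −399 − 4D
Setting this equal to −2179 kJ gives 4D = 1780, so D = 445 kJ/mol.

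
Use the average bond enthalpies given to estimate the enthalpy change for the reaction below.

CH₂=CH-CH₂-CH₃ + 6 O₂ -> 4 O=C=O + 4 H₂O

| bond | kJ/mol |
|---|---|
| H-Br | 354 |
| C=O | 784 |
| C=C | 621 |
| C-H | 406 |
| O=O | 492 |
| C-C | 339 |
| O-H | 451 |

ΔH ≈ −2381 kJ

Bonds broken (reactants):
  C-C: 2 × 339 = 678
  C-H: 8 × 406 = 3248
  C=C: 1 × 621 = 621
  O=O: 6 × 492 = 2952
  Σ(broken) = 7499 kJ
Bonds formed (products):
  C=O: 8 × 784 = 6272
  O-H: 8 × 451 = 3608
  Σ(formed) = 9880 kJ
ΔH = Σ(broken) − Σ(formed) = 7499 − 9880 = −2381 kJ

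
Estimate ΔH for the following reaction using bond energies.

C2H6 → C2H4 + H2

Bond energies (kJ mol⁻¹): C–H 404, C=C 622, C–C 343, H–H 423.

ΔH ≈ +106 kJ

Bonds broken (reactants):
  C–C: 1 × 343 = 343
  C–H: 6 × 404 = 2424
  Σ(broken) = 2767 kJ
Bonds formed (products):
  C–H: 4 × 404 = 1616
  C=C: 1 × 622 = 622
  H–H: 1 × 423 = 423
  Σ(formed) = 2661 kJ
ΔH = Σ(broken) − Σ(formed) = 2767 − 2661 = +106 kJ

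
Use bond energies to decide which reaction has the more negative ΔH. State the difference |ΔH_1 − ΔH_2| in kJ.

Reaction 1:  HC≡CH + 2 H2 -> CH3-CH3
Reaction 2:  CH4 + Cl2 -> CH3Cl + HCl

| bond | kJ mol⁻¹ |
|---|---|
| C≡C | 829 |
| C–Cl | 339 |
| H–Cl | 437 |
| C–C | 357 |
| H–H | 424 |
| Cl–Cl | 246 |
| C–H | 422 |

Reaction 1, by 260 kJ

Reaction 1:
  Bonds broken (reactants):
    C≡C: 1 × 829 = 829
    C–H: 2 × 422 = 844
    H–H: 2 × 424 = 848
    Σ(broken) = 2521 kJ
  Bonds formed (products):
    C–C: 1 × 357 = 357
    C–H: 6 × 422 = 2532
    Σ(formed) = 2889 kJ
  ΔH_1 = 2521 − 2889 = −368 kJ
Reaction 2:
  Bonds broken (reactants):
    C–H: 4 × 422 = 1688
    Cl–Cl: 1 × 246 = 246
    Σ(broken) = 1934 kJ
  Bonds formed (products):
    C–Cl: 1 × 339 = 339
    C–H: 3 × 422 = 1266
    H–Cl: 1 × 437 = 437
    Σ(formed) = 2042 kJ
  ΔH_2 = 1934 − 2042 = −108 kJ
ΔH_1 − ΔH_2 = −260 kJ, so reaction 1 has the more negative ΔH; |ΔH_1 − ΔH_2| = 260 kJ.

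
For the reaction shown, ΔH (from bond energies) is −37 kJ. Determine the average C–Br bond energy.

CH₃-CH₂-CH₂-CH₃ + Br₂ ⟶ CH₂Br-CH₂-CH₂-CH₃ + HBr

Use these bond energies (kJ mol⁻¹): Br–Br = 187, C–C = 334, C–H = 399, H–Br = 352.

Let D be the C–Br bond energy.
Σ(broken) = 1×187 + 3×334 + 10×399 = 5179
Σ(formed) = 1×D + 3×334 + 9×399 + 1×352 = 4945 + D
ΔH = Σ(broken) − Σ(formed) = (5179) − (4945 + D) = +234 − D
Setting this equal to −37 kJ gives D = 271 kJ/mol.

D(C–Br) ≈ 271 kJ/mol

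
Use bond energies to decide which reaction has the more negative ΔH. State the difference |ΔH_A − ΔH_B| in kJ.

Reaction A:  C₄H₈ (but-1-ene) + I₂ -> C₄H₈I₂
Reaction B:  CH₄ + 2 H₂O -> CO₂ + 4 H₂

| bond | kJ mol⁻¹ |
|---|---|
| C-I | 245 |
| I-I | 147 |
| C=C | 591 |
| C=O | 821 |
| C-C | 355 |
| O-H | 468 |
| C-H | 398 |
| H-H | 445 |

Reaction A:
  Bonds broken (reactants):
    C-C: 2 × 355 = 710
    C-H: 8 × 398 = 3184
    C=C: 1 × 591 = 591
    I-I: 1 × 147 = 147
    Σ(broken) = 4632 kJ
  Bonds formed (products):
    C-C: 3 × 355 = 1065
    C-H: 8 × 398 = 3184
    C-I: 2 × 245 = 490
    Σ(formed) = 4739 kJ
  ΔH_A = 4632 − 4739 = −107 kJ
Reaction B:
  Bonds broken (reactants):
    C-H: 4 × 398 = 1592
    O-H: 4 × 468 = 1872
    Σ(broken) = 3464 kJ
  Bonds formed (products):
    C=O: 2 × 821 = 1642
    H-H: 4 × 445 = 1780
    Σ(formed) = 3422 kJ
  ΔH_B = 3464 − 3422 = +42 kJ
ΔH_A − ΔH_B = −149 kJ, so reaction A has the more negative ΔH; |ΔH_A − ΔH_B| = 149 kJ.

Reaction A, by 149 kJ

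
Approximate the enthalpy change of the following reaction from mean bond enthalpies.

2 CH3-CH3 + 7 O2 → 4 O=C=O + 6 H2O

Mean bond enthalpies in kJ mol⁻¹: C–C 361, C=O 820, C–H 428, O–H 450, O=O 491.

ΔH ≈ −2665 kJ

Bonds broken (reactants):
  C–C: 2 × 361 = 722
  C–H: 12 × 428 = 5136
  O=O: 7 × 491 = 3437
  Σ(broken) = 9295 kJ
Bonds formed (products):
  C=O: 8 × 820 = 6560
  O–H: 12 × 450 = 5400
  Σ(formed) = 11960 kJ
ΔH = Σ(broken) − Σ(formed) = 9295 − 11960 = −2665 kJ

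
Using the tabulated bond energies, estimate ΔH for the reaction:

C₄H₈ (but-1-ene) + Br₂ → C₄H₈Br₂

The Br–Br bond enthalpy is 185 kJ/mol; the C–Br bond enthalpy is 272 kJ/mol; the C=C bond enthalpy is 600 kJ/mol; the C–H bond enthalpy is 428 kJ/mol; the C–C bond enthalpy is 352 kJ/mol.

Bonds broken (reactants):
  Br–Br: 1 × 185 = 185
  C–C: 2 × 352 = 704
  C–H: 8 × 428 = 3424
  C=C: 1 × 600 = 600
  Σ(broken) = 4913 kJ
Bonds formed (products):
  C–Br: 2 × 272 = 544
  C–C: 3 × 352 = 1056
  C–H: 8 × 428 = 3424
  Σ(formed) = 5024 kJ
ΔH = Σ(broken) − Σ(formed) = 4913 − 5024 = −111 kJ

ΔH ≈ −111 kJ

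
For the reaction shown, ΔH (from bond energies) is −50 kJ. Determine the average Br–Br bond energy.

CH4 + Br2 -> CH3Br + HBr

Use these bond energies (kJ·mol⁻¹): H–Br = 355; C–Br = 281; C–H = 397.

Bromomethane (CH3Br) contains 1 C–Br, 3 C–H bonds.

D(Br–Br) ≈ 189 kJ/mol

Let D be the Br–Br bond energy.
Σ(broken) = 1×D + 4×397 = 1588 + D
Σ(formed) = 1×281 + 3×397 + 1×355 = 1827
ΔH = Σ(broken) − Σ(formed) = (1588 + D) − (1827) = −239 + D
Setting this equal to −50 kJ gives D = 189 kJ/mol.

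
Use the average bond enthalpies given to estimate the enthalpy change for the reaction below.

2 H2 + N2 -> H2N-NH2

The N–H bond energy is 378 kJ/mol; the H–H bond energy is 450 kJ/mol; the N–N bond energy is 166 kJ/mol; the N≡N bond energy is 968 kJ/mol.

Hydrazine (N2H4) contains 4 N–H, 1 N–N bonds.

Bonds broken (reactants):
  H–H: 2 × 450 = 900
  N≡N: 1 × 968 = 968
  Σ(broken) = 1868 kJ
Bonds formed (products):
  N–H: 4 × 378 = 1512
  N–N: 1 × 166 = 166
  Σ(formed) = 1678 kJ
ΔH = Σ(broken) − Σ(formed) = 1868 − 1678 = +190 kJ

ΔH ≈ +190 kJ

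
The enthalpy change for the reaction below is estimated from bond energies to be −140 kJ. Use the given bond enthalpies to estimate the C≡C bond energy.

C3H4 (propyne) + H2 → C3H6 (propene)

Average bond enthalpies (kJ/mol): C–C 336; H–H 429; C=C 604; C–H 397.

D(C≡C) ≈ 829 kJ/mol

Let D be the C≡C bond energy.
Σ(broken) = 1×D + 1×336 + 4×397 + 1×429 = 2353 + D
Σ(formed) = 1×336 + 6×397 + 1×604 = 3322
ΔH = Σ(broken) − Σ(formed) = (2353 + D) − (3322) = −969 + D
Setting this equal to −140 kJ gives D = 829 kJ/mol.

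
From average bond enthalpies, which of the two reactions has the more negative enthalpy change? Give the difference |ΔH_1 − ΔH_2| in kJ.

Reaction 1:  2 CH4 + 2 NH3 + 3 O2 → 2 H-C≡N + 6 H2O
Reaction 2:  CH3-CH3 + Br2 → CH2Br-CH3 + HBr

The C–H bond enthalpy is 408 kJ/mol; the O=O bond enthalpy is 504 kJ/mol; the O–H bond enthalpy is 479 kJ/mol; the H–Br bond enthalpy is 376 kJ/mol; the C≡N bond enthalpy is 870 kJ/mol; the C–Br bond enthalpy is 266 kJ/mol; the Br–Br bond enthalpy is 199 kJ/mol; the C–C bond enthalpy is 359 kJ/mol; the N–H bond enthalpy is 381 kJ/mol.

Reaction 1:
  Bonds broken (reactants):
    C–H: 8 × 408 = 3264
    N–H: 6 × 381 = 2286
    O=O: 3 × 504 = 1512
    Σ(broken) = 7062 kJ
  Bonds formed (products):
    C≡N: 2 × 870 = 1740
    C–H: 2 × 408 = 816
    O–H: 12 × 479 = 5748
    Σ(formed) = 8304 kJ
  ΔH_1 = 7062 − 8304 = −1242 kJ
Reaction 2:
  Bonds broken (reactants):
    Br–Br: 1 × 199 = 199
    C–C: 1 × 359 = 359
    C–H: 6 × 408 = 2448
    Σ(broken) = 3006 kJ
  Bonds formed (products):
    C–Br: 1 × 266 = 266
    C–C: 1 × 359 = 359
    C–H: 5 × 408 = 2040
    H–Br: 1 × 376 = 376
    Σ(formed) = 3041 kJ
  ΔH_2 = 3006 − 3041 = −35 kJ
ΔH_1 − ΔH_2 = −1207 kJ, so reaction 1 has the more negative ΔH; |ΔH_1 − ΔH_2| = 1207 kJ.

Reaction 1, by 1207 kJ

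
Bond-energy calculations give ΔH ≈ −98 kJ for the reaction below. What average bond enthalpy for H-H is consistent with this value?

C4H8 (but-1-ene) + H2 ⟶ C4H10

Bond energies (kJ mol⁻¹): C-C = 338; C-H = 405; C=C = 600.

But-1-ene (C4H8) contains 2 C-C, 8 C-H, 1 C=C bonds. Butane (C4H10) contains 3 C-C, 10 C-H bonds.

Let D be the H-H bond energy.
Σ(broken) = 2×338 + 8×405 + 1×600 + 1×D = 4516 + D
Σ(formed) = 3×338 + 10×405 = 5064
ΔH = Σ(broken) − Σ(formed) = (4516 + D) − (5064) = −548 + D
Setting this equal to −98 kJ gives D = 450 kJ/mol.

D(H-H) ≈ 450 kJ/mol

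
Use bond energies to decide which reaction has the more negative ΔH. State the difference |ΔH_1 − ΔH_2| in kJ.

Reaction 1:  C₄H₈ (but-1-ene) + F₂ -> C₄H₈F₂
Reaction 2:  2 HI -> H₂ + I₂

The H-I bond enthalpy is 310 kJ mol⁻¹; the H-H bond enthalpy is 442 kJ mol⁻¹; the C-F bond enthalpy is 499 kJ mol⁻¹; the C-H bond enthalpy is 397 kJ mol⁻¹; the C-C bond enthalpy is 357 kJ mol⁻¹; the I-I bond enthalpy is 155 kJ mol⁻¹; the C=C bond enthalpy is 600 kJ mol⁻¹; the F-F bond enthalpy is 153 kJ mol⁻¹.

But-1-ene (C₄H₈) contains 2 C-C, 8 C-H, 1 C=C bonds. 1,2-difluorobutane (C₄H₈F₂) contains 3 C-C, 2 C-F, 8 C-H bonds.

Reaction 1:
  Bonds broken (reactants):
    C-C: 2 × 357 = 714
    C-H: 8 × 397 = 3176
    C=C: 1 × 600 = 600
    F-F: 1 × 153 = 153
    Σ(broken) = 4643 kJ
  Bonds formed (products):
    C-C: 3 × 357 = 1071
    C-F: 2 × 499 = 998
    C-H: 8 × 397 = 3176
    Σ(formed) = 5245 kJ
  ΔH_1 = 4643 − 5245 = −602 kJ
Reaction 2:
  Bonds broken (reactants):
    H-I: 2 × 310 = 620
    Σ(broken) = 620 kJ
  Bonds formed (products):
    H-H: 1 × 442 = 442
    I-I: 1 × 155 = 155
    Σ(formed) = 597 kJ
  ΔH_2 = 620 − 597 = +23 kJ
ΔH_1 − ΔH_2 = −625 kJ, so reaction 1 has the more negative ΔH; |ΔH_1 − ΔH_2| = 625 kJ.

Reaction 1, by 625 kJ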